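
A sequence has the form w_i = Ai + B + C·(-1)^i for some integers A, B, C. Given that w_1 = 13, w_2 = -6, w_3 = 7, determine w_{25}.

-59

At i = 1, 2, 3: A + B - C = 13; 2A + B + C = -6; 3A + B - C = 7.
Subtracting the first from the second: A + 2C = -19.
Subtracting the second from the third: A - 2C = 13.
Solving: C = -8, A = -3, then B = 8.
So w_i = -3·i + 8 + (-8)·(-1)^i; at i=25 this is -59.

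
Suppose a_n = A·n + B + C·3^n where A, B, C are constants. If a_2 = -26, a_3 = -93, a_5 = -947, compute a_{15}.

-57395553

At n = 2, 3, 5: 2A + B + 9C = -26; 3A + B + 27C = -93; 5A + B + 243C = -947.
Subtracting the first from the second: A + 18C = -67.
Subtracting the second from the third: 2A + 216C = -854.
Solving: C = -4, A = 5, then B = 0.
Hence a_{15} = 5·15 + 0 + (-4)·14348907 = -57395553.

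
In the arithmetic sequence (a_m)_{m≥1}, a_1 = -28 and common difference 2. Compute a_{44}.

a_m = -28 + (m - 1)·2.
a_{44} = -28 + 43·2 = 58.

58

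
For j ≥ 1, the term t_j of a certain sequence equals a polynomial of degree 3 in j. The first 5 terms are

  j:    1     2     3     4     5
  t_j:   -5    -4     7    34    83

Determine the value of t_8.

1st diffs: 1, 11, 27, 49.
2nd diffs: 10, 16, 22.
3rd diffs: 6, 6 (constant).
Newton forward-difference form: t_j = -5 + 1·C(j-1,1) + 10·C(j-1,2) + 6·C(j-1,3).
At j = 8: j-1 = 7, so t_8 = -5 + 7 + 210 + 210 = 422.

422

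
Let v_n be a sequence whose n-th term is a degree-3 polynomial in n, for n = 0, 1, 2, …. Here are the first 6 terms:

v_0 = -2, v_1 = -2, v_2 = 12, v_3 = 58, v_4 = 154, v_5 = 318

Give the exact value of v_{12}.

4882

1st diffs: 0, 14, 46, 96, 164.
2nd diffs: 14, 32, 50, 68.
3rd diffs: 18, 18, 18 (constant).
Newton forward-difference form: v_n = -2 + 14·C(n,2) + 18·C(n,3).
At n = 12: n = 12, so v_{12} = -2 + 924 + 3960 = 4882.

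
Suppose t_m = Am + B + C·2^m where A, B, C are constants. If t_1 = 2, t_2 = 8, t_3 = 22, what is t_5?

The three given values yield: A + B + 2C = 2; 2A + B + 4C = 8; 3A + B + 8C = 22.
Subtracting the first from the second: A + 2C = 6.
Subtracting the second from the third: A + 4C = 14.
Solving: C = 4, A = -2, then B = -4.
Therefore t_5 = -10 + (-4) + 4·32 = 114.

114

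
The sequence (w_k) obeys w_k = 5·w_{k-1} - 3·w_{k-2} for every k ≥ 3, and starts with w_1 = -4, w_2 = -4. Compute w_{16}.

Applying the relation repeatedly:
w_3 = -8; w_4 = -28; w_5 = -116; …; w_{13} = -13526756; w_{14} = -58202596; w_{15} = -250432712; w_{16} = -1077555772.

-1077555772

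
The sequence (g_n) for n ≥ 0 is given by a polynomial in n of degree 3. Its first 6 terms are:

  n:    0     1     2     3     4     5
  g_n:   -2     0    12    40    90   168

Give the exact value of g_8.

1st diffs: 2, 12, 28, 50, 78.
2nd diffs: 10, 16, 22, 28.
3rd diffs: 6, 6, 6 (constant).
So g_n = n^3 + 2n^2 - n - 2.
Evaluating at n = 8 gives g_8 = 630.

630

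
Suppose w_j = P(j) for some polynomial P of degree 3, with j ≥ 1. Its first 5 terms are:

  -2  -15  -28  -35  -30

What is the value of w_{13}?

1162

1st diffs: -13, -13, -7, 5.
2nd diffs: 0, 6, 12.
3rd diffs: 6, 6 (constant).
So w_j = j^3 - 6j^2 - 2j + 5.
Evaluating at j = 13 gives w_{13} = 1162.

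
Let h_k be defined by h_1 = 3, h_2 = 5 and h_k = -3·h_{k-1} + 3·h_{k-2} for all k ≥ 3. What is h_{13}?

-5054157

Step forward from the initial values:
h_3 = -6; h_4 = 33; h_5 = -117; …; h_{10} = 92745; h_{11} = -351621; h_{12} = 1333098; h_{13} = -5054157.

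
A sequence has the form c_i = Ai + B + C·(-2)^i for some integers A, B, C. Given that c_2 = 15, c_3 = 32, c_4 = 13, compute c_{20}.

-1048467

At i = 2, 3, 4: 2A + B + 4C = 15; 3A + B - 8C = 32; 4A + B + 16C = 13.
Subtracting the first from the second: A - 12C = 17.
Subtracting the second from the third: A + 24C = -19.
Solving: C = -1, A = 5, then B = 9.
Therefore c_{20} = 100 + 9 + (-1)·1048576 = -1048467.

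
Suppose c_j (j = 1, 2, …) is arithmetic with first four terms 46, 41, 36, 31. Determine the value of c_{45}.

Common difference d = -5.
c_j = 46 + (j - 1)·(-5).
c_{45} = 46 + 44·(-5) = -174.

-174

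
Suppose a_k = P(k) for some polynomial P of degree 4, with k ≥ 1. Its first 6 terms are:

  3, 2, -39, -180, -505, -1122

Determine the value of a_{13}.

-27729

1st diffs: -1, -41, -141, -325, -617.
2nd diffs: -40, -100, -184, -292.
3rd diffs: -60, -84, -108.
4th diffs: -24, -24 (constant).
Newton forward-difference form: a_k = 3 + (-1)·C(k-1,1) + (-40)·C(k-1,2) + (-60)·C(k-1,3) + (-24)·C(k-1,4).
At k = 13: k-1 = 12, so a_{13} = 3 - 12 - 2640 - 13200 - 11880 = -27729.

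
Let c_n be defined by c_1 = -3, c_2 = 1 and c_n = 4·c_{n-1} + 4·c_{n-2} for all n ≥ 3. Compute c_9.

Applying the relation repeatedly:
c_3 = -8;  c_4 = -28;  c_5 = -144;  c_6 = -688;  c_7 = -3328;  c_8 = -16064;  c_9 = -77568.

-77568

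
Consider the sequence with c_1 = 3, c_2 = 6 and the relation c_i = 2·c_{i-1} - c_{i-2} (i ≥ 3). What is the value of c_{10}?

Compute successive terms:
c_3 = 9  c_4 = 12  c_5 = 15  c_6 = 18  c_7 = 21  c_8 = 24  c_9 = 27  c_{10} = 30.
(Characteristic roots are 1 and 1.)

30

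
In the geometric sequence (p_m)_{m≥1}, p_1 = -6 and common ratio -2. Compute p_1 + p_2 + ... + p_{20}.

p_m = (-6)·(-2)^(m-1).
S = (-6)·((-2)^20 - 1)/(-2 - 1) = (-6)·(1048576 - 1)/(-3) = 2097150.

2097150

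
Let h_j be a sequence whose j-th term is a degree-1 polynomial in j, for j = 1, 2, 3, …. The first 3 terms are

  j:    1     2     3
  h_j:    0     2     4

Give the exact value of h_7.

12

1st diffs: 2, 2 (constant).
So h_j = 2j - 2.
Evaluating at j = 7 gives h_7 = 12.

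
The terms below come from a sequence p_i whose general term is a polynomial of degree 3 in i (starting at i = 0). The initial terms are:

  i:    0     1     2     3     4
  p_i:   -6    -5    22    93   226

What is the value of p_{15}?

1st diffs: 1, 27, 71, 133.
2nd diffs: 26, 44, 62.
3rd diffs: 18, 18 (constant).
Newton forward-difference form: p_i = -6 + 1·C(i,1) + 26·C(i,2) + 18·C(i,3).
At i = 15: i = 15, so p_{15} = -6 + 15 + 2730 + 8190 = 10929.

10929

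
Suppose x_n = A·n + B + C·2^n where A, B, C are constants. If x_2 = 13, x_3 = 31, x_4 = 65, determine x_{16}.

The three given values yield: 2A + B + 4C = 13; 3A + B + 8C = 31; 4A + B + 16C = 65.
Subtracting the first from the second: A + 4C = 18.
Subtracting the second from the third: A + 8C = 34.
Solving: C = 4, A = 2, then B = -7.
Hence x_{16} = 2·16 + (-7) + 4·65536 = 262169.

262169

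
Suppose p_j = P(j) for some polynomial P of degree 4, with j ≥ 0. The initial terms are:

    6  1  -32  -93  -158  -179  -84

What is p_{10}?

1st diffs: -5, -33, -61, -65, -21, 95.
2nd diffs: -28, -28, -4, 44, 116.
3rd diffs: 0, 24, 48, 72.
4th diffs: 24, 24, 24 (constant).
Newton forward-difference form: p_j = 6 + (-5)·C(j,1) + (-28)·C(j,2) + 24·C(j,4).
At j = 10: j = 10, so p_{10} = 6 - 50 - 1260 + 5040 = 3736.

3736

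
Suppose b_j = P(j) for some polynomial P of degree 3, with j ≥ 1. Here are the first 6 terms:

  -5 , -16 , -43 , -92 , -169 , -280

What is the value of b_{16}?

1st diffs: -11, -27, -49, -77, -111.
2nd diffs: -16, -22, -28, -34.
3rd diffs: -6, -6, -6 (constant).
Newton forward-difference form: b_j = -5 + (-11)·C(j-1,1) + (-16)·C(j-1,2) + (-6)·C(j-1,3).
At j = 16: j-1 = 15, so b_{16} = -5 - 165 - 1680 - 2730 = -4580.

-4580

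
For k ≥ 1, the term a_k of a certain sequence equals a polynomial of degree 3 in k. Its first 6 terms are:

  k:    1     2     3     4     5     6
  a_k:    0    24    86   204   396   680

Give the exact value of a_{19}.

20934

1st diffs: 24, 62, 118, 192, 284.
2nd diffs: 38, 56, 74, 92.
3rd diffs: 18, 18, 18 (constant).
Newton forward-difference form: a_k = 24·C(k-1,1) + 38·C(k-1,2) + 18·C(k-1,3).
At k = 19: k-1 = 18, so a_{19} = 432 + 5814 + 14688 = 20934.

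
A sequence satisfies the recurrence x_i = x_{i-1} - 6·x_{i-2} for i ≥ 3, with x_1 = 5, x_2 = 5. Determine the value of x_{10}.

14345

Applying the relation repeatedly:
x_3 = -25; x_4 = -55; x_5 = 95; x_6 = 425; x_7 = -145; x_8 = -2695; x_9 = -1825; x_{10} = 14345.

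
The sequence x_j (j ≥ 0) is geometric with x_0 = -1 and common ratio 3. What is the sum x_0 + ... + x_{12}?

-797161

x_j = (-1)·3^(j-0).
S = (-1)·(3^13 - 1)/(3 - 1) = (-1)·(1594323 - 1)/(2) = -797161.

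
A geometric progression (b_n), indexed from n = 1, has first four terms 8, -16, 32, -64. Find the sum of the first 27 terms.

357913944

Common ratio r = -2.
b_n = 8·(-2)^(n-1).
S = 8·((-2)^27 - 1)/(-2 - 1) = 8·(-134217728 - 1)/(-3) = 357913944.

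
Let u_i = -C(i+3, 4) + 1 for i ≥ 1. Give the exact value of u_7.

C(10, 4) = 210, so u_7 = -209.

-209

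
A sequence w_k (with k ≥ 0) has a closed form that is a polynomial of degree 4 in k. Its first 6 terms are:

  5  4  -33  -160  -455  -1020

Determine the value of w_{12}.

-26143

1st diffs: -1, -37, -127, -295, -565.
2nd diffs: -36, -90, -168, -270.
3rd diffs: -54, -78, -102.
4th diffs: -24, -24 (constant).
Newton forward-difference form: w_k = 5 + (-1)·C(k,1) + (-36)·C(k,2) + (-54)·C(k,3) + (-24)·C(k,4).
At k = 12: k = 12, so w_{12} = 5 - 12 - 2376 - 11880 - 11880 = -26143.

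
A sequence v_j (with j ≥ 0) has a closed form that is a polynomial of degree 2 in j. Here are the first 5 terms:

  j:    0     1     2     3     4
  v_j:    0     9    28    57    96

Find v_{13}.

897

1st diffs: 9, 19, 29, 39.
2nd diffs: 10, 10, 10 (constant).
Newton forward-difference form: v_j = 9·C(j,1) + 10·C(j,2).
At j = 13: j = 13, so v_{13} = 117 + 780 = 897.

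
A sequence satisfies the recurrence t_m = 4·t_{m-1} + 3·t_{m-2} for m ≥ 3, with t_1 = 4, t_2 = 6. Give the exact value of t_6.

3510

t_3 = 36; t_4 = 162; t_5 = 756; t_6 = 3510.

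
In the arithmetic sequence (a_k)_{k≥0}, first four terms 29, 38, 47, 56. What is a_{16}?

Common difference d = 9.
a_k = 29 + (k - 0)·9.
a_{16} = 29 + 16·9 = 173.

173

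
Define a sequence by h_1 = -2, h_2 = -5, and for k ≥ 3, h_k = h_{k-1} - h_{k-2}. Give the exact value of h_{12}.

Applying the relation repeatedly:
h_3 = -3; h_4 = 2; h_5 = 5; h_6 = 3; h_7 = -2; h_8 = -5; h_9 = -3; h_{10} = 2; h_{11} = 5; h_{12} = 3.

3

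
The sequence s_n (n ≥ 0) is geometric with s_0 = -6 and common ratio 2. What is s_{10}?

-6144

s_n = (-6)·2^(n-0).
s_{10} = (-6)·2^10 = -6144.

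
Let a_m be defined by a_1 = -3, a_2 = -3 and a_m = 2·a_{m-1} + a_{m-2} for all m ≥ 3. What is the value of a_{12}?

-24357

Step forward from the initial values:
a_3 = -9;  a_4 = -21;  a_5 = -51;  a_6 = -123;  a_7 = -297;  a_8 = -717;  a_9 = -1731;  a_{10} = -4179;  a_{11} = -10089;  a_{12} = -24357.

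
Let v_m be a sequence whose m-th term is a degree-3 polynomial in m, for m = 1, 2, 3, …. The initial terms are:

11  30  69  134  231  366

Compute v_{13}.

2879

1st diffs: 19, 39, 65, 97, 135.
2nd diffs: 20, 26, 32, 38.
3rd diffs: 6, 6, 6 (constant).
Newton forward-difference form: v_m = 11 + 19·C(m-1,1) + 20·C(m-1,2) + 6·C(m-1,3).
At m = 13: m-1 = 12, so v_{13} = 11 + 228 + 1320 + 1320 = 2879.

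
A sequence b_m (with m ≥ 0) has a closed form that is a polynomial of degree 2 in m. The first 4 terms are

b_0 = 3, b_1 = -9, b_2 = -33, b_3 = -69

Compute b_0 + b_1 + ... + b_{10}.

-2607

1st diffs: -12, -24, -36.
2nd diffs: -12, -12 (constant).
Newton forward-difference form: b_m = 3 + (-12)·C(m,1) + (-12)·C(m,2).
Continuing: …, -117, -177, -249, -333, …, b_{10} = -657.
Summing m = 0..10 (11 terms) gives -2607.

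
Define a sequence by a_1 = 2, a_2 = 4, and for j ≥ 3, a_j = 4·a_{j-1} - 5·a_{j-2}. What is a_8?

Iterate the recurrence:
a_3 = 6;  a_4 = 4;  a_5 = -14;  a_6 = -76;  a_7 = -234;  a_8 = -556.

-556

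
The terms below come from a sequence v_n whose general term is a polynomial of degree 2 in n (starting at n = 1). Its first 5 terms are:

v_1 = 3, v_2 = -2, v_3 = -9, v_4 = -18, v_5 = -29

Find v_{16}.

1st diffs: -5, -7, -9, -11.
2nd diffs: -2, -2, -2 (constant).
So v_n = -n^2 - 2n + 6.
Evaluating at n = 16 gives v_{16} = -282.

-282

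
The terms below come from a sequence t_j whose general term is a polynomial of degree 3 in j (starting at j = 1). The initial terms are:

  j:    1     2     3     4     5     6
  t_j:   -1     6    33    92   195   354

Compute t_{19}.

12977

1st diffs: 7, 27, 59, 103, 159.
2nd diffs: 20, 32, 44, 56.
3rd diffs: 12, 12, 12 (constant).
Newton forward-difference form: t_j = -1 + 7·C(j-1,1) + 20·C(j-1,2) + 12·C(j-1,3).
At j = 19: j-1 = 18, so t_{19} = -1 + 126 + 3060 + 9792 = 12977.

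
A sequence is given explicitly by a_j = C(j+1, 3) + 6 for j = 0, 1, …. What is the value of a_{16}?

C(17, 3) = 680, so a_{16} = 686.

686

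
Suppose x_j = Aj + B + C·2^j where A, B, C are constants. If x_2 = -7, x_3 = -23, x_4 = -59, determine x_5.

Write the equations: 2A + B + 4C = -7; 3A + B + 8C = -23; 4A + B + 16C = -59.
Subtracting the first from the second: A + 4C = -16.
Subtracting the second from the third: A + 8C = -36.
Solving: C = -5, A = 4, then B = 5.
Therefore x_5 = 20 + 5 + (-5)·32 = -135.

-135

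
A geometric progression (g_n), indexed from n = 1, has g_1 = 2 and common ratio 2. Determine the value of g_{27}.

134217728

g_n = 2·2^(n-1).
g_{27} = 2·2^26 = 134217728.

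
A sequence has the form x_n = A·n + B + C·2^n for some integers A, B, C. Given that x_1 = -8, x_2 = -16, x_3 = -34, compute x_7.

The three given values yield: A + B + 2C = -8; 2A + B + 4C = -16; 3A + B + 8C = -34.
Subtracting the first from the second: A + 2C = -8.
Subtracting the second from the third: A + 4C = -18.
Solving: C = -5, A = 2, then B = 0.
Therefore x_7 = 14 + 0 + (-5)·128 = -626.

-626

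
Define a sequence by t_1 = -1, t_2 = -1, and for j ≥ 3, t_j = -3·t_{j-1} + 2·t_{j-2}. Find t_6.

-61

Applying the relation repeatedly:
t_3 = 1; t_4 = -5; t_5 = 17; t_6 = -61.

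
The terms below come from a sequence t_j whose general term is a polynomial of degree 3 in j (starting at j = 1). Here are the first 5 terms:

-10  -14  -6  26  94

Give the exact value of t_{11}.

1st diffs: -4, 8, 32, 68.
2nd diffs: 12, 24, 36.
3rd diffs: 12, 12 (constant).
So t_j = 2j^3 - 6j^2 - 6.
Evaluating at j = 11 gives t_{11} = 1930.

1930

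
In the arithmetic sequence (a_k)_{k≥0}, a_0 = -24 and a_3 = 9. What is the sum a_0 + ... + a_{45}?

10281

Common difference d = (9 - (-24)) / (3 - 0) = 11.
a_k = -24 + (k - 0)·11.
a_{45} = 471; S = 46·(-24 + 471)/2 = 10281.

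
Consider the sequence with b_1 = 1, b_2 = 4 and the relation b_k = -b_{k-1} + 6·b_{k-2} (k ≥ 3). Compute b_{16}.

b_3 = 2  b_4 = 22  b_5 = -10  …  b_{13} = -206842  b_{14} = 649198  b_{15} = -1890250  b_{16} = 5785438.
(Characteristic roots are 2 and -3.)

5785438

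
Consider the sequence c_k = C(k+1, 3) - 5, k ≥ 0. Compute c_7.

51

C(8, 3) = 56, so c_7 = 51.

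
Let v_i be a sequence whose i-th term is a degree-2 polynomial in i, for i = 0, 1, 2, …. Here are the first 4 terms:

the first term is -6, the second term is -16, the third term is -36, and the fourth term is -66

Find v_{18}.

1st diffs: -10, -20, -30.
2nd diffs: -10, -10 (constant).
So v_i = -5i^2 - 5i - 6.
Evaluating at i = 18 gives v_{18} = -1716.

-1716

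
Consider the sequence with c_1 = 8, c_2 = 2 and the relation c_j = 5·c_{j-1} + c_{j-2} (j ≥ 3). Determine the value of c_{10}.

1804412

Applying the relation repeatedly:
c_3 = 18, c_4 = 92, c_5 = 478, c_6 = 2482, c_7 = 12888, c_8 = 66922, c_9 = 347498, c_{10} = 1804412.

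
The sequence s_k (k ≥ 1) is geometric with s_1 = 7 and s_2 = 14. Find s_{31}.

Common ratio r = 2.
s_k = 7·2^(k-1).
s_{31} = 7·2^30 = 7516192768.

7516192768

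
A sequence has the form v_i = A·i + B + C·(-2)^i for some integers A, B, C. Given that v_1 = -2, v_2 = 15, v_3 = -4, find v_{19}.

-1048484

The three given values yield: A + B - 2C = -2; 2A + B + 4C = 15; 3A + B - 8C = -4.
Subtracting the first from the second: A + 6C = 17.
Subtracting the second from the third: A - 12C = -19.
Solving: C = 2, A = 5, then B = -3.
Therefore v_{19} = 95 + (-3) + 2·(-524288) = -1048484.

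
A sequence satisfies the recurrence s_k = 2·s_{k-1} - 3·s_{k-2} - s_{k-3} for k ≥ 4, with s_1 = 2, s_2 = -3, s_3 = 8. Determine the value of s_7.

Iterate the recurrence:
s_4 = 23;  s_5 = 25;  s_6 = -27;  s_7 = -152.

-152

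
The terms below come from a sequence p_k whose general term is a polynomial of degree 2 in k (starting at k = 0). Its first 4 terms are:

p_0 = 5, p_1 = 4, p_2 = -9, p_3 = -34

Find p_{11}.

1st diffs: -1, -13, -25.
2nd diffs: -12, -12 (constant).
Newton forward-difference form: p_k = 5 + (-1)·C(k,1) + (-12)·C(k,2).
At k = 11: k = 11, so p_{11} = 5 - 11 - 660 = -666.

-666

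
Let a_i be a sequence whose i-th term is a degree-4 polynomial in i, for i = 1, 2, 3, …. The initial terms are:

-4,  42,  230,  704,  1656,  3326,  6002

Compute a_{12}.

1st diffs: 46, 188, 474, 952, 1670, 2676.
2nd diffs: 142, 286, 478, 718, 1006.
3rd diffs: 144, 192, 240, 288.
4th diffs: 48, 48, 48 (constant).
Newton forward-difference form: a_i = -4 + 46·C(i-1,1) + 142·C(i-1,2) + 144·C(i-1,3) + 48·C(i-1,4).
At i = 12: i-1 = 11, so a_{12} = -4 + 506 + 7810 + 23760 + 15840 = 47912.

47912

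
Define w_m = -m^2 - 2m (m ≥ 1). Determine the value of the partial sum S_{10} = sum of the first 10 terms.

Over m = 1..10: Σm = 55, Σm² = 385.
Total = (-1)·385 + (-2)·55 = -495.

-495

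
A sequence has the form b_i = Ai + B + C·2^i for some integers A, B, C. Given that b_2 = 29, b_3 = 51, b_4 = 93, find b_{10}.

The three given values yield: 2A + B + 4C = 29; 3A + B + 8C = 51; 4A + B + 16C = 93.
Subtracting the first from the second: A + 4C = 22.
Subtracting the second from the third: A + 8C = 42.
Solving: C = 5, A = 2, then B = 5.
Hence b_{10} = 2·10 + 5 + 5·1024 = 5145.

5145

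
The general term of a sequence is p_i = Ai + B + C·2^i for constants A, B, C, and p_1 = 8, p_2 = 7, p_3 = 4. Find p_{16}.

-65511

At i = 1, 2, 3: A + B + 2C = 8; 2A + B + 4C = 7; 3A + B + 8C = 4.
Subtracting the first from the second: A + 2C = -1.
Subtracting the second from the third: A + 4C = -3.
Solving: C = -1, A = 1, then B = 9.
Therefore p_{16} = 16 + 9 + (-1)·65536 = -65511.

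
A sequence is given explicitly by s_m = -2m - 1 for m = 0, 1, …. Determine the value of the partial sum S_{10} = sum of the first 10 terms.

Over m = 0..9: Σm = 45.
Total = (-2)·45 + (-1)·10 = -100.

-100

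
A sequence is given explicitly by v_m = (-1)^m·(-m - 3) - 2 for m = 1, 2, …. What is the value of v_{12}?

-17

(-1)^12 = 1; -m - 3 at m=12 is -15; so v_{12} = -17.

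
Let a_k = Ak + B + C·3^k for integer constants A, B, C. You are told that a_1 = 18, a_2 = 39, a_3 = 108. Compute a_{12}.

At k = 1, 2, 3: A + B + 3C = 18; 2A + B + 9C = 39; 3A + B + 27C = 108.
Subtracting the first from the second: A + 6C = 21.
Subtracting the second from the third: A + 18C = 69.
Solving: C = 4, A = -3, then B = 9.
Hence a_{12} = -3·12 + 9 + 4·531441 = 2125737.

2125737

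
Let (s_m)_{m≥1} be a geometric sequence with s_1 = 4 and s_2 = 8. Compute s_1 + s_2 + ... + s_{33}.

34359738364

Common ratio r = 2.
s_m = 4·2^(m-1).
S = 4·(2^33 - 1)/(2 - 1) = 4·(8589934592 - 1)/(1) = 34359738364.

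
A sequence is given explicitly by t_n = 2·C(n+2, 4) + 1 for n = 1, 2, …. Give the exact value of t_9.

661

C(11, 4) = 330, so t_9 = 661.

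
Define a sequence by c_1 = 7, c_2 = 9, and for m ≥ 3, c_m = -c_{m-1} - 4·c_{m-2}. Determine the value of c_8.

1041

Applying the relation repeatedly:
c_3 = -37  c_4 = 1  c_5 = 147  c_6 = -151  c_7 = -437  c_8 = 1041.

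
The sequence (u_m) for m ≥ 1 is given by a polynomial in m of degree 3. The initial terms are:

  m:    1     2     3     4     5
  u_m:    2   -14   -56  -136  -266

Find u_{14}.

-5666

1st diffs: -16, -42, -80, -130.
2nd diffs: -26, -38, -50.
3rd diffs: -12, -12 (constant).
So u_m = -2m^3 - m^2 + m + 4.
Evaluating at m = 14 gives u_{14} = -5666.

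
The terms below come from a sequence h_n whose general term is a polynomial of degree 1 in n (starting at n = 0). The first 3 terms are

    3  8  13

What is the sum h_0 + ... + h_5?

1st diffs: 5, 5 (constant).
So h_n = 5n + 3.
Continuing: 18, 23, 28.
Summing n = 0..5 (6 terms) gives 93.

93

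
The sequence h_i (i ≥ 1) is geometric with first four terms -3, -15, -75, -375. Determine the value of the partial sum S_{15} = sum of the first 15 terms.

Common ratio r = 5.
h_i = (-3)·5^(i-1).
S = (-3)·(5^15 - 1)/(5 - 1) = (-3)·(30517578125 - 1)/(4) = -22888183593.

-22888183593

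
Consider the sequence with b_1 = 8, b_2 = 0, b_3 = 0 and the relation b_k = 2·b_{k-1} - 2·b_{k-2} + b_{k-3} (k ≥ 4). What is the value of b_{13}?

Compute successive terms:
b_4 = 8, b_5 = 16, b_6 = 16, b_7 = 8, b_8 = 0, b_9 = 0, b_{10} = 8, b_{11} = 16, b_{12} = 16, b_{13} = 8.

8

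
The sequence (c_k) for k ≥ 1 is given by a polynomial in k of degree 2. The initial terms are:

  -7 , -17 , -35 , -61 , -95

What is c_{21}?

1st diffs: -10, -18, -26, -34.
2nd diffs: -8, -8, -8 (constant).
Newton forward-difference form: c_k = -7 + (-10)·C(k-1,1) + (-8)·C(k-1,2).
At k = 21: k-1 = 20, so c_{21} = -7 - 200 - 1520 = -1727.

-1727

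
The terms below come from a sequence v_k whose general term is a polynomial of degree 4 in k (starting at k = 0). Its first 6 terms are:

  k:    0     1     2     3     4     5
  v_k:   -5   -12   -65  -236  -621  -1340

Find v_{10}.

-15825

1st diffs: -7, -53, -171, -385, -719.
2nd diffs: -46, -118, -214, -334.
3rd diffs: -72, -96, -120.
4th diffs: -24, -24 (constant).
So v_k = -k^4 - 6k^3 + 2k^2 - 2k - 5.
Evaluating at k = 10 gives v_{10} = -15825.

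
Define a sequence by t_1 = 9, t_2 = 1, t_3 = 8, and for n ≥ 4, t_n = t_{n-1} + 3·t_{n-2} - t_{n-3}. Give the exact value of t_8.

Applying the relation repeatedly:
t_4 = 2;  t_5 = 25;  t_6 = 23;  t_7 = 96;  t_8 = 140.

140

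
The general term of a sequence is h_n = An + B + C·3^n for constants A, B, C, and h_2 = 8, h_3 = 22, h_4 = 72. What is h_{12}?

531400

Write the equations: 2A + B + 9C = 8; 3A + B + 27C = 22; 4A + B + 81C = 72.
Subtracting the first from the second: A + 18C = 14.
Subtracting the second from the third: A + 54C = 50.
Solving: C = 1, A = -4, then B = 7.
So h_n = -4·n + 7 + 1·3^n; at n=12 this is 531400.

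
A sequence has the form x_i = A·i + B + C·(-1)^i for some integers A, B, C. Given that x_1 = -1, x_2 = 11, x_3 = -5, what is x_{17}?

The three given values yield: A + B - C = -1; 2A + B + C = 11; 3A + B - C = -5.
Subtracting the first from the second: A + 2C = 12.
Subtracting the second from the third: A - 2C = -16.
Solving: C = 7, A = -2, then B = 8.
Therefore x_{17} = -34 + 8 + 7·(-1) = -33.

-33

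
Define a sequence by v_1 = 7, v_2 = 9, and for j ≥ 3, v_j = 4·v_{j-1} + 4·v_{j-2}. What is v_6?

v_3 = 64  v_4 = 292  v_5 = 1424  v_6 = 6864.

6864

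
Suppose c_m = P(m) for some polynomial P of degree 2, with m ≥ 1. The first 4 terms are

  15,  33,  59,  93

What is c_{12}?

1st diffs: 18, 26, 34.
2nd diffs: 8, 8 (constant).
Newton forward-difference form: c_m = 15 + 18·C(m-1,1) + 8·C(m-1,2).
At m = 12: m-1 = 11, so c_{12} = 15 + 198 + 440 = 653.

653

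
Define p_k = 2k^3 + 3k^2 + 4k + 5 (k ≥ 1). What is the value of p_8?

p_8 = 2·8^3 + 3·8^2 + 4·8 + 5 = 1253.

1253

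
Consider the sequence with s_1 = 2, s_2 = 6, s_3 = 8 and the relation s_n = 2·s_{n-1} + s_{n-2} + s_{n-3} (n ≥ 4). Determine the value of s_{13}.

108632

Step forward from the initial values:
s_4 = 24;  s_5 = 62;  s_6 = 156;  s_7 = 398;  s_8 = 1014;  s_9 = 2582;  s_{10} = 6576;  s_{11} = 16748;  s_{12} = 42654;  s_{13} = 108632.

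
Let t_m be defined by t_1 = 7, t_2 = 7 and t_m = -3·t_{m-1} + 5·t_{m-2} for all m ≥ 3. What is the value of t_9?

23926

Iterate the recurrence:
t_3 = 14; t_4 = -7; t_5 = 91; t_6 = -308; t_7 = 1379; t_8 = -5677; t_9 = 23926.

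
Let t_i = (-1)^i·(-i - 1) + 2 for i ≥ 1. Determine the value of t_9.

12

(-1)^9 = -1; -i - 1 at i=9 is -10; so t_9 = 12.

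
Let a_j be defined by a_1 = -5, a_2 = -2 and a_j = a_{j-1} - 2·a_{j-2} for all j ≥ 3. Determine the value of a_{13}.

Iterate the recurrence:
a_3 = 8  a_4 = 12  a_5 = -4  …  a_{10} = 4  a_{11} = -148  a_{12} = -156  a_{13} = 140.

140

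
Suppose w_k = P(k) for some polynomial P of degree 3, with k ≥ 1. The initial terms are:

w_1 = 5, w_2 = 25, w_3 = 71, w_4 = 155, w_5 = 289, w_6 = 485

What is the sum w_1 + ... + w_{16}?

1st diffs: 20, 46, 84, 134, 196.
2nd diffs: 26, 38, 50, 62.
3rd diffs: 12, 12, 12 (constant).
So w_k = 2k^3 + k^2 + 3k - 1.
Continuing: …, 755, 1111, 1565, 2129, …, w_{16} = 8495.
Summing k = 1..16 (16 terms) gives 38880.

38880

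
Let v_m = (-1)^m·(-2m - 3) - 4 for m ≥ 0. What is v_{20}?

-47

(-1)^20 = 1; -2m - 3 at m=20 is -43; so v_{20} = -47.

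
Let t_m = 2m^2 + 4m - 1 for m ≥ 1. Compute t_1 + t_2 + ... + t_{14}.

2436

Over m = 1..14: Σm = 105, Σm² = 1015.
Total = (2)·1015 + (4)·105 + (-1)·14 = 2436.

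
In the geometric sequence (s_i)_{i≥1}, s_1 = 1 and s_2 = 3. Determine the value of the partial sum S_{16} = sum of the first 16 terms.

Common ratio r = 3.
s_i = 1·3^(i-1).
S = 1·(3^16 - 1)/(3 - 1) = 1·(43046721 - 1)/(2) = 21523360.

21523360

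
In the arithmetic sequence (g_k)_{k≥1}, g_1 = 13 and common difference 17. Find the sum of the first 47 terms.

g_k = 13 + (k - 1)·17.
g_{47} = 795; S = 47·(13 + 795)/2 = 18988.

18988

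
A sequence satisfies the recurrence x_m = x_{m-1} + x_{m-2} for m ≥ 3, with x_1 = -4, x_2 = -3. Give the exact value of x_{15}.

x_3 = -7  x_4 = -10  x_5 = -17  …  x_{12} = -487  x_{13} = -788  x_{14} = -1275  x_{15} = -2063.

-2063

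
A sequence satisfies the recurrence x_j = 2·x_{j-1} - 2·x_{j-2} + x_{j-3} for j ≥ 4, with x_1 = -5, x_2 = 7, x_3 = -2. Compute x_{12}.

Applying the relation repeatedly:
x_4 = -23; x_5 = -35; x_6 = -26; x_7 = -5; x_8 = 7; x_9 = -2; x_{10} = -23; x_{11} = -35; x_{12} = -26.

-26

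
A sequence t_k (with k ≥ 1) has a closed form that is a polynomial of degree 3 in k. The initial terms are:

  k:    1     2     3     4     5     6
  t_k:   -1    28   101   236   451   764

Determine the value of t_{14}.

8956

1st diffs: 29, 73, 135, 215, 313.
2nd diffs: 44, 62, 80, 98.
3rd diffs: 18, 18, 18 (constant).
So t_k = 3k^3 + 4k^2 - 4k - 4.
Evaluating at k = 14 gives t_{14} = 8956.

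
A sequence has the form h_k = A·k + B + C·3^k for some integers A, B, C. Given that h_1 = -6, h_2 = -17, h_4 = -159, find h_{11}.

Plug in k = 1, 2, 4: A + B + 3C = -6; 2A + B + 9C = -17; 4A + B + 81C = -159.
Subtracting the first from the second: A + 6C = -11.
Subtracting the second from the third: 2A + 72C = -142.
Solving: C = -2, A = 1, then B = -1.
Therefore h_{11} = 11 + (-1) + (-2)·177147 = -354284.

-354284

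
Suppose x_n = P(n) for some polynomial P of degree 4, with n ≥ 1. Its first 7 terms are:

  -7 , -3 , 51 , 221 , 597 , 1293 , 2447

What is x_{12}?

1st diffs: 4, 54, 170, 376, 696, 1154.
2nd diffs: 50, 116, 206, 320, 458.
3rd diffs: 66, 90, 114, 138.
4th diffs: 24, 24, 24 (constant).
Newton forward-difference form: x_n = -7 + 4·C(n-1,1) + 50·C(n-1,2) + 66·C(n-1,3) + 24·C(n-1,4).
At n = 12: n-1 = 11, so x_{12} = -7 + 44 + 2750 + 10890 + 7920 = 21597.

21597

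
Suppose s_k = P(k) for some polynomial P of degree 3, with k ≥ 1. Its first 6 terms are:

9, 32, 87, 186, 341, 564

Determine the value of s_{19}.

1st diffs: 23, 55, 99, 155, 223.
2nd diffs: 32, 44, 56, 68.
3rd diffs: 12, 12, 12 (constant).
So s_k = 2k^3 + 4k^2 - 3k + 6.
Evaluating at k = 19 gives s_{19} = 15111.

15111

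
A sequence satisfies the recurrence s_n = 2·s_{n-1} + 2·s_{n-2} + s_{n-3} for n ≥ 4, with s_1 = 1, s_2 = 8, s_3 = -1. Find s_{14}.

Compute successive terms:
s_4 = 15; s_5 = 36; s_6 = 101; …; s_{11} = 18524; s_{12} = 52445; s_{13} = 148481; s_{14} = 420376.

420376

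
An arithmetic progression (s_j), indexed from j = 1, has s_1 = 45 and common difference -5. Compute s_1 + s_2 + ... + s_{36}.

-1530

s_j = 45 + (j - 1)·(-5).
s_{36} = -130; S = 36·(45 + (-130))/2 = -1530.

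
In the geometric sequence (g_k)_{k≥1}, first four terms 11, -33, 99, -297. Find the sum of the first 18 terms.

-1065406342

Common ratio r = -3.
g_k = 11·(-3)^(k-1).
S = 11·((-3)^18 - 1)/(-3 - 1) = 11·(387420489 - 1)/(-4) = -1065406342.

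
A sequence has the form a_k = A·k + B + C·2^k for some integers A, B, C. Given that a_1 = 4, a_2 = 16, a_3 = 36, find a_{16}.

262200

Write the equations: A + B + 2C = 4; 2A + B + 4C = 16; 3A + B + 8C = 36.
Subtracting the first from the second: A + 2C = 12.
Subtracting the second from the third: A + 4C = 20.
Solving: C = 4, A = 4, then B = -8.
So a_k = 4·k + (-8) + 4·2^k; at k=16 this is 262200.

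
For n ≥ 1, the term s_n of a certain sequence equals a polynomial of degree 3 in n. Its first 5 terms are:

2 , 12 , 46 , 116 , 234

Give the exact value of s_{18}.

11596

1st diffs: 10, 34, 70, 118.
2nd diffs: 24, 36, 48.
3rd diffs: 12, 12 (constant).
So s_n = 2n^3 - 4n + 4.
Evaluating at n = 18 gives s_{18} = 11596.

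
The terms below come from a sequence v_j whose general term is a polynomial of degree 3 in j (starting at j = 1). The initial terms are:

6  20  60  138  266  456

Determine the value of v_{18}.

11940

1st diffs: 14, 40, 78, 128, 190.
2nd diffs: 26, 38, 50, 62.
3rd diffs: 12, 12, 12 (constant).
Newton forward-difference form: v_j = 6 + 14·C(j-1,1) + 26·C(j-1,2) + 12·C(j-1,3).
At j = 18: j-1 = 17, so v_{18} = 6 + 238 + 3536 + 8160 = 11940.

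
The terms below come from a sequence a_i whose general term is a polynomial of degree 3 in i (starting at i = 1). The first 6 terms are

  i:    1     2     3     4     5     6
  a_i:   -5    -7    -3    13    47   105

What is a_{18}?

1st diffs: -2, 4, 16, 34, 58.
2nd diffs: 6, 12, 18, 24.
3rd diffs: 6, 6, 6 (constant).
Newton forward-difference form: a_i = -5 + (-2)·C(i-1,1) + 6·C(i-1,2) + 6·C(i-1,3).
At i = 18: i-1 = 17, so a_{18} = -5 - 34 + 816 + 4080 = 4857.

4857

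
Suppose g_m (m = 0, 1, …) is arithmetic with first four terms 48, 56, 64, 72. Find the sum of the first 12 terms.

Common difference d = 8.
g_m = 48 + (m - 0)·8.
g_{11} = 136; S = 12·(48 + 136)/2 = 1104.

1104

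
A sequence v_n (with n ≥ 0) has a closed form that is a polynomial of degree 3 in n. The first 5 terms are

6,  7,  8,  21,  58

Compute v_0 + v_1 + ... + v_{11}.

1st diffs: 1, 1, 13, 37.
2nd diffs: 0, 12, 24.
3rd diffs: 12, 12 (constant).
So v_n = 2n^3 - 6n^2 + 5n + 6.
Continuing: …, 131, 252, 433, 686, …, v_{11} = 1997.
Summing n = 0..11 (12 terms) gives 6078.

6078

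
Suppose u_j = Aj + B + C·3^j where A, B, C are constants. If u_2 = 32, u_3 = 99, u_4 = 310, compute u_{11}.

At j = 2, 3, 4: 2A + B + 9C = 32; 3A + B + 27C = 99; 4A + B + 81C = 310.
Subtracting the first from the second: A + 18C = 67.
Subtracting the second from the third: A + 54C = 211.
Solving: C = 4, A = -5, then B = 6.
Therefore u_{11} = -55 + 6 + 4·177147 = 708539.

708539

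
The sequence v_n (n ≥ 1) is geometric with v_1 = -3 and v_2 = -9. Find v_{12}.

Common ratio r = 3.
v_n = (-3)·3^(n-1).
v_{12} = (-3)·3^11 = -531441.

-531441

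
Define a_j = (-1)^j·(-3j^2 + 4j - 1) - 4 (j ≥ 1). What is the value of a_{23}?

(-1)^23 = -1; -3j^2 + 4j - 1 at j=23 is -1496; so a_{23} = 1492.

1492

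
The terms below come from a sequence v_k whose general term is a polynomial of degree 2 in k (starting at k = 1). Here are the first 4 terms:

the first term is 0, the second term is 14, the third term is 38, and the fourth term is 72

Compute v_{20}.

1976

1st diffs: 14, 24, 34.
2nd diffs: 10, 10 (constant).
So v_k = 5k^2 - k - 4.
Evaluating at k = 20 gives v_{20} = 1976.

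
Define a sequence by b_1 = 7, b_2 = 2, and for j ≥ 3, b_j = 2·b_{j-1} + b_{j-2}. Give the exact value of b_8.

Compute successive terms:
b_3 = 11;  b_4 = 24;  b_5 = 59;  b_6 = 142;  b_7 = 343;  b_8 = 828.

828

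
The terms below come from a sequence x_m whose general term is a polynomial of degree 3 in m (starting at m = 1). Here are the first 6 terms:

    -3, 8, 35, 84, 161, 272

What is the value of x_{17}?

1st diffs: 11, 27, 49, 77, 111.
2nd diffs: 16, 22, 28, 34.
3rd diffs: 6, 6, 6 (constant).
So x_m = m^3 + 2m^2 - 2m - 4.
Evaluating at m = 17 gives x_{17} = 5453.

5453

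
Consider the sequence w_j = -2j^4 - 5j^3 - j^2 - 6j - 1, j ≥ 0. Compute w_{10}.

w_{10} = -2·10^4 - 5·10^3 - 1·10^2 - 6·10 - 1 = -25161.

-25161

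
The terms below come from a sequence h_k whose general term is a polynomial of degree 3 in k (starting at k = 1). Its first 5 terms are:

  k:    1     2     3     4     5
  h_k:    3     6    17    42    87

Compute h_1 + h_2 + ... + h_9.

1st diffs: 3, 11, 25, 45.
2nd diffs: 8, 14, 20.
3rd diffs: 6, 6 (constant).
Newton forward-difference form: h_k = 3 + 3·C(k-1,1) + 8·C(k-1,2) + 6·C(k-1,3).
Continuing: 158, 261, 402, 587.
Summing k = 1..9 (9 terms) gives 1563.

1563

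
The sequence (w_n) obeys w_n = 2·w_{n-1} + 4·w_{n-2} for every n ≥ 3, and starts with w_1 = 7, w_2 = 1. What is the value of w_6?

752

Step forward from the initial values:
w_3 = 30, w_4 = 64, w_5 = 248, w_6 = 752.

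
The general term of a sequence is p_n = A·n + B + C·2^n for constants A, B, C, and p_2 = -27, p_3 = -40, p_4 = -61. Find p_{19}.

-1048680

Write the equations: 2A + B + 4C = -27; 3A + B + 8C = -40; 4A + B + 16C = -61.
Subtracting the first from the second: A + 4C = -13.
Subtracting the second from the third: A + 8C = -21.
Solving: C = -2, A = -5, then B = -9.
Hence p_{19} = -5·19 + (-9) + (-2)·524288 = -1048680.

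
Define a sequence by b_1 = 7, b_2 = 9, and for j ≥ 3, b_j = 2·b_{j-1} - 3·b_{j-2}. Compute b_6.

Applying the relation repeatedly:
b_3 = -3, b_4 = -33, b_5 = -57, b_6 = -15.

-15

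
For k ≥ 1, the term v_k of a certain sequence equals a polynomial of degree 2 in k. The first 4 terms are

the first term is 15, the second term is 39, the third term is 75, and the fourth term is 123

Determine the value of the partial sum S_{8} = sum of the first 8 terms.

1464

1st diffs: 24, 36, 48.
2nd diffs: 12, 12 (constant).
So v_k = 6k^2 + 6k + 3.
Continuing: 183, 255, 339, 435.
Summing k = 1..8 (8 terms) gives 1464.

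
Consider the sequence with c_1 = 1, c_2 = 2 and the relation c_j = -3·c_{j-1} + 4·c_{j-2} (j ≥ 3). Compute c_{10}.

52430

Iterate the recurrence:
c_3 = -2, c_4 = 14, c_5 = -50, c_6 = 206, c_7 = -818, c_8 = 3278, c_9 = -13106, c_{10} = 52430.
(Characteristic roots are 1 and -4.)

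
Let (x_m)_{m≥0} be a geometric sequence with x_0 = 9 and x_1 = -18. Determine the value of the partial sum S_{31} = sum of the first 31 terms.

Common ratio r = -2.
x_m = 9·(-2)^(m-0).
S = 9·((-2)^31 - 1)/(-2 - 1) = 9·(-2147483648 - 1)/(-3) = 6442450947.

6442450947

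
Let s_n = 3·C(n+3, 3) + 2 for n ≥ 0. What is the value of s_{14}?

2042

C(17, 3) = 680, so s_{14} = 2042.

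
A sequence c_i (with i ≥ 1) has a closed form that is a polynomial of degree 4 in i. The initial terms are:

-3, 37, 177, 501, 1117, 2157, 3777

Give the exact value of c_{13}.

1st diffs: 40, 140, 324, 616, 1040, 1620.
2nd diffs: 100, 184, 292, 424, 580.
3rd diffs: 84, 108, 132, 156.
4th diffs: 24, 24, 24 (constant).
Newton forward-difference form: c_i = -3 + 40·C(i-1,1) + 100·C(i-1,2) + 84·C(i-1,3) + 24·C(i-1,4).
At i = 13: i-1 = 12, so c_{13} = -3 + 480 + 6600 + 18480 + 11880 = 37437.

37437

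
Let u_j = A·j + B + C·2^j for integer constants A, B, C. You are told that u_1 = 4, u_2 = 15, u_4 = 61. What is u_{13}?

The three given values yield: A + B + 2C = 4; 2A + B + 4C = 15; 4A + B + 16C = 61.
Subtracting the first from the second: A + 2C = 11.
Subtracting the second from the third: 2A + 12C = 46.
Solving: C = 3, A = 5, then B = -7.
Hence u_{13} = 5·13 + (-7) + 3·8192 = 24634.

24634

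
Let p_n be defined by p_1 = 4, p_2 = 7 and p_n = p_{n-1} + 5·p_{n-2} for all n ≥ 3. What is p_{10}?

31622

Compute successive terms:
p_3 = 27; p_4 = 62; p_5 = 197; p_6 = 507; p_7 = 1492; p_8 = 4027; p_9 = 11487; p_{10} = 31622.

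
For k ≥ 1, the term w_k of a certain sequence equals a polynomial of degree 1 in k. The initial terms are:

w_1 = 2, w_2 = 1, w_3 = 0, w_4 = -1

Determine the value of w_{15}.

-12

1st diffs: -1, -1, -1 (constant).
So w_k = -k + 3.
Evaluating at k = 15 gives w_{15} = -12.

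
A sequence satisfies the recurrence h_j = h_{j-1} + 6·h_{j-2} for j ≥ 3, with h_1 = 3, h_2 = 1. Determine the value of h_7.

Iterate the recurrence:
h_3 = 19  h_4 = 25  h_5 = 139  h_6 = 289  h_7 = 1123.
(Characteristic roots are 3 and -2.)

1123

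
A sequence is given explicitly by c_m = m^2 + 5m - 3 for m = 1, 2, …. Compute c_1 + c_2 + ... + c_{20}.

3860

Over m = 1..20: Σm = 210, Σm² = 2870.
Total = (1)·2870 + (5)·210 + (-3)·20 = 3860.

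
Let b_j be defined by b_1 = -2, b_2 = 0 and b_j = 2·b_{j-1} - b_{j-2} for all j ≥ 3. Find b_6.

8

Step forward from the initial values:
b_3 = 2  b_4 = 4  b_5 = 6  b_6 = 8.
(Characteristic roots are 1 and 1.)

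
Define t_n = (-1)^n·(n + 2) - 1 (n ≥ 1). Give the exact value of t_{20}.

(-1)^20 = 1; n + 2 at n=20 is 22; so t_{20} = 21.

21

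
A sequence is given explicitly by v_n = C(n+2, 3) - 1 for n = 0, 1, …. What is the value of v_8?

C(10, 3) = 120, so v_8 = 119.

119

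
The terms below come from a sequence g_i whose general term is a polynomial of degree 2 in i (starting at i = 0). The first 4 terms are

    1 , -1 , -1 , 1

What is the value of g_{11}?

1st diffs: -2, 0, 2.
2nd diffs: 2, 2 (constant).
Newton forward-difference form: g_i = 1 + (-2)·C(i,1) + 2·C(i,2).
At i = 11: i = 11, so g_{11} = 1 - 22 + 110 = 89.

89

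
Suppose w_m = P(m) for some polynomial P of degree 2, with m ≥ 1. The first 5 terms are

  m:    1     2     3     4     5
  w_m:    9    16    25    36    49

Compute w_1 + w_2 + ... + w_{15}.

1780

1st diffs: 7, 9, 11, 13.
2nd diffs: 2, 2, 2 (constant).
So w_m = m^2 + 4m + 4.
Continuing: …, 64, 81, 100, 121, …, w_{15} = 289.
Summing m = 1..15 (15 terms) gives 1780.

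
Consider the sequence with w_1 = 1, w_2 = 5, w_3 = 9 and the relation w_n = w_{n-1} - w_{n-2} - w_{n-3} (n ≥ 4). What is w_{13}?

-163

Iterate the recurrence:
w_4 = 3;  w_5 = -11;  w_6 = -23;  w_7 = -15;  w_8 = 19;  w_9 = 57;  w_{10} = 53;  w_{11} = -23;  w_{12} = -133;  w_{13} = -163.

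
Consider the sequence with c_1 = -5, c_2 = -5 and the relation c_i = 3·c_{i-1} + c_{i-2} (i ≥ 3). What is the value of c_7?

Applying the relation repeatedly:
c_3 = -20  c_4 = -65  c_5 = -215  c_6 = -710  c_7 = -2345.

-2345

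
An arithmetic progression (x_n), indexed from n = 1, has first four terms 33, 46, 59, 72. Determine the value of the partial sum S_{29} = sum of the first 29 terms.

6235

Common difference d = 13.
x_n = 33 + (n - 1)·13.
x_{29} = 397; S = 29·(33 + 397)/2 = 6235.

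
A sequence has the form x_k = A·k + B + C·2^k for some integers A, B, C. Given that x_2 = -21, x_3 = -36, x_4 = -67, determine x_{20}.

Write the equations: 2A + B + 4C = -21; 3A + B + 8C = -36; 4A + B + 16C = -67.
Subtracting the first from the second: A + 4C = -15.
Subtracting the second from the third: A + 8C = -31.
Solving: C = -4, A = 1, then B = -7.
So x_k = 1·k + (-7) + (-4)·2^k; at k=20 this is -4194291.

-4194291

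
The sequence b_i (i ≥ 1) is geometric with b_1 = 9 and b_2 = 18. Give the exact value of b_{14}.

Common ratio r = 2.
b_i = 9·2^(i-1).
b_{14} = 9·2^13 = 73728.

73728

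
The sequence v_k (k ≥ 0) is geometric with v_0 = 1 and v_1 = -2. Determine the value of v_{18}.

262144

Common ratio r = -2.
v_k = 1·(-2)^(k-0).
v_{18} = 1·(-2)^18 = 262144.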